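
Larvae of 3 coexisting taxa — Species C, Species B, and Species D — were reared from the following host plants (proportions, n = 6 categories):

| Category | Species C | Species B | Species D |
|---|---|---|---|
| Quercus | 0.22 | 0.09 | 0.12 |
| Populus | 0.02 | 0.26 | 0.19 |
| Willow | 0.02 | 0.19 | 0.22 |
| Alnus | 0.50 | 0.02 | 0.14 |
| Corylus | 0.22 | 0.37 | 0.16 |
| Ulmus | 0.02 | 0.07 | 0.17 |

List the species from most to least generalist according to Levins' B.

Species D > Species B > Species C

Σp_Cᵢ² = 0.22² + 0.02² + 0.02² + 0.50² + 0.22² + 0.02² = 0.0484 + 0.0004 + 0.0004 + 0.2500 + 0.0484 + 0.0004 = 0.3480
B_C = 1 / 0.3480 = 2.8736
Σp_Bᵢ² = 0.09² + 0.26² + 0.19² + 0.02² + 0.37² + 0.07² = 0.0081 + 0.0676 + 0.0361 + 0.0004 + 0.1369 + 0.0049 = 0.2540
B_B = 1 / 0.2540 = 3.9370
Σp_Dᵢ² = 0.12² + 0.19² + 0.22² + 0.14² + 0.16² + 0.17² = 0.0144 + 0.0361 + 0.0484 + 0.0196 + 0.0256 + 0.0289 = 0.1730
B_D = 1 / 0.1730 = 5.7803
Ranking by B (broadest → narrowest): Species D (5.78) > Species B (3.94) > Species C (2.87)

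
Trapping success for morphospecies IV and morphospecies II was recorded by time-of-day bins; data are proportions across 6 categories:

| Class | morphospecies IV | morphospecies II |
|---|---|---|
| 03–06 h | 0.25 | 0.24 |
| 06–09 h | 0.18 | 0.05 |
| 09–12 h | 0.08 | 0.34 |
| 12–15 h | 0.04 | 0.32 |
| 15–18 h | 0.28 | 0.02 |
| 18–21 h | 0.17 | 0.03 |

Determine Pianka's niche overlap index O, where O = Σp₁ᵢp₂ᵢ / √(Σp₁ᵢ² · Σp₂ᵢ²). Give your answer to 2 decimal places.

0.49

Σ p₁ᵢp₂ᵢ = 0.0600 + 0.0090 + 0.0272 + 0.0128 + 0.0056 + 0.0051 = 0.1197
Σp_1ᵢ² = 0.25² + 0.18² + 0.08² + 0.04² + 0.28² + 0.17² = 0.0625 + 0.0324 + 0.0064 + 0.0016 + 0.0784 + 0.0289 = 0.2102
Σp_2ᵢ² = 0.24² + 0.05² + 0.34² + 0.32² + 0.02² + 0.03² = 0.0576 + 0.0025 + 0.1156 + 0.1024 + 0.0004 + 0.0009 = 0.2794
O = 0.1197 / √(0.2102 × 0.2794) = 0.1197 / 0.24234 = 0.4939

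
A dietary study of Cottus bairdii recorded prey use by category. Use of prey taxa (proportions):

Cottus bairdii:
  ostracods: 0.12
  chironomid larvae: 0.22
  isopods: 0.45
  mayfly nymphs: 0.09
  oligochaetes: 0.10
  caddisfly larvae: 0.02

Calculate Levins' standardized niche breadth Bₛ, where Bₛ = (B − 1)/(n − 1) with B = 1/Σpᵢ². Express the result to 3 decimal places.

0.505

Σpᵢ² = 0.12² + 0.22² + 0.45² + 0.09² + 0.10² + 0.02² = 0.0144 + 0.0484 + 0.2025 + 0.0081 + 0.0100 + 0.0004 = 0.2838
B = 1 / 0.2838 = 3.52361
Bₛ = (B − 1)/(n − 1) = (3.52361 − 1)/(6 − 1) = 2.52361/5 = 0.50472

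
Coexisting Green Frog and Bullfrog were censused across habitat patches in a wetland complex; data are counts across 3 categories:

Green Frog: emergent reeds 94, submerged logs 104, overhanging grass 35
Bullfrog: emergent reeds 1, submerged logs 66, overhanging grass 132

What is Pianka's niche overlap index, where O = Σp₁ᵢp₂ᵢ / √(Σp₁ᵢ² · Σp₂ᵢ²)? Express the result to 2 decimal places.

0.54

Proportions for Green Frog (n=233): 94/233=0.4034, 104/233=0.4464, 35/233=0.1502
Proportions for Bullfrog (n=199): 1/199=0.0050, 66/199=0.3317, 132/199=0.6633
Σ p₁ᵢp₂ᵢ = 0.002017 + 0.148071 + 0.099628 = 0.249716
Σp_1ᵢ² = 0.4034² + 0.4464² + 0.1502² = 0.162732 + 0.199273 + 0.022560 = 0.384565
Σp_2ᵢ² = 0.0050² + 0.3317² + 0.6633² = 0.000025 + 0.110025 + 0.439967 = 0.550017
O = 0.249716 / √(0.384565 × 0.550017) = 0.249716 / 0.4599101 = 0.5430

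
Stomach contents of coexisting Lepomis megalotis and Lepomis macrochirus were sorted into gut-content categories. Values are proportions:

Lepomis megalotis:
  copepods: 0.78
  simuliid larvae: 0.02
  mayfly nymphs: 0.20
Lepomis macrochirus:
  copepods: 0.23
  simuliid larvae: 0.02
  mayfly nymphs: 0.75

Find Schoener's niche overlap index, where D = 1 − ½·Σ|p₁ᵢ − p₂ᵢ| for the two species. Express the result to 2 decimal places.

0.45

Σ|p₁ᵢ − p₂ᵢ| = 0.55 + 0.00 + 0.55 = 1.10
D = 1 − ½ × 1.10 = 1 − 0.550 = 0.4500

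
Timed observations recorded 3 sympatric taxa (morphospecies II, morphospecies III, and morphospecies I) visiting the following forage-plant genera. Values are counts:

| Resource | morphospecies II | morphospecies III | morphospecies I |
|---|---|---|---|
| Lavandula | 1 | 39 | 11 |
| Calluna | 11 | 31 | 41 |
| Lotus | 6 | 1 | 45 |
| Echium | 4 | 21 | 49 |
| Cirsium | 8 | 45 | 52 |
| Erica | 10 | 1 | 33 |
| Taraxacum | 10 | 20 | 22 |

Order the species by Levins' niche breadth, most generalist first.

morphospecies I > morphospecies II > morphospecies III

Proportions for morphospecies II (n=50): 1/50=0.0200, 11/50=0.2200, 6/50=0.1200, 4/50=0.0800, 8/50=0.1600, 10/50=0.2000, 10/50=0.2000
Proportions for morphospecies III (n=158): 39/158=0.2468, 31/158=0.1962, 1/158=0.0063, 21/158=0.1329, 45/158=0.2848, 1/158=0.0063, 20/158=0.1266
Proportions for morphospecies I (n=253): 11/253=0.0435, 41/253=0.1621, 45/253=0.1779, 49/253=0.1937, 52/253=0.2055, 33/253=0.1304, 22/253=0.0870
Σp_IIᵢ² = 0.0200² + 0.2200² + 0.1200² + 0.0800² + 0.1600² + 0.2000² + 0.2000² = 0.000400 + 0.048400 + 0.014400 + 0.006400 + 0.025600 + 0.040000 + 0.040000 = 0.175200
B_II = 1 / 0.175200 = 5.7078
Σp_IIIᵢ² = 0.2468² + 0.1962² + 0.0063² + 0.1329² + 0.2848² + 0.0063² + 0.1266² = 0.060910 + 0.038494 + 0.000040 + 0.017662 + 0.081111 + 0.000040 + 0.016028 = 0.214285
B_III = 1 / 0.214285 = 4.6667
Σp_Iᵢ² = 0.0435² + 0.1621² + 0.1779² + 0.1937² + 0.2055² + 0.1304² + 0.0870² = 0.001892 + 0.026276 + 0.031648 + 0.037520 + 0.042230 + 0.017004 + 0.007569 = 0.164139
B_I = 1 / 0.164139 = 6.0924
Ranking by B (broadest → narrowest): morphospecies I (6.09) > morphospecies II (5.71) > morphospecies III (4.67)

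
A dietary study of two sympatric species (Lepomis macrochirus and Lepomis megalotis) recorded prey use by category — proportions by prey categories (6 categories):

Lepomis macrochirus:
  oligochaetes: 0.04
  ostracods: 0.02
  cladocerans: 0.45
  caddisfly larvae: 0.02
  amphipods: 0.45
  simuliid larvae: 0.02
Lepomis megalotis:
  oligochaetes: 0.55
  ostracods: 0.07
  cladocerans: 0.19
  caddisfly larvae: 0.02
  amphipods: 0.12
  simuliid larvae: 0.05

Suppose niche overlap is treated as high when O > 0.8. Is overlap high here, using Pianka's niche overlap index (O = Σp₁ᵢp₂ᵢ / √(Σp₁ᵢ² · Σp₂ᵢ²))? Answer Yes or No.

Σ p₁ᵢp₂ᵢ = 0.0220 + 0.0014 + 0.0855 + 0.0004 + 0.0540 + 0.0010 = 0.1643
Σp_1ᵢ² = 0.04² + 0.02² + 0.45² + 0.02² + 0.45² + 0.02² = 0.0016 + 0.0004 + 0.2025 + 0.0004 + 0.2025 + 0.0004 = 0.4078
Σp_2ᵢ² = 0.55² + 0.07² + 0.19² + 0.02² + 0.12² + 0.05² = 0.3025 + 0.0049 + 0.0361 + 0.0004 + 0.0144 + 0.0025 = 0.3608
O = 0.1643 / √(0.4078 × 0.3608) = 0.1643 / 0.38358 = 0.4283
O = 0.4283 < 0.8 → No.

No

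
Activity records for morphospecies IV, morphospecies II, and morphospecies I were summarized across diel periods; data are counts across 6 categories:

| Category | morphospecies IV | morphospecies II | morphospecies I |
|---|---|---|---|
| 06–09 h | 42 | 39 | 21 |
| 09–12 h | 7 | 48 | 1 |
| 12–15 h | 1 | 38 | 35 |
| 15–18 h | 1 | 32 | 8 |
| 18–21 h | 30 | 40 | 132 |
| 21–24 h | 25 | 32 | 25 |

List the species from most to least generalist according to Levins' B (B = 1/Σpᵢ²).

morphospecies II > morphospecies IV > morphospecies I

Proportions for morphospecies IV (n=106): 42/106=0.3962, 7/106=0.0660, 1/106=0.0094, 1/106=0.0094, 30/106=0.2830, 25/106=0.2358
Proportions for morphospecies II (n=229): 39/229=0.1703, 48/229=0.2096, 38/229=0.1659, 32/229=0.1397, 40/229=0.1747, 32/229=0.1397
Proportions for morphospecies I (n=222): 21/222=0.0946, 1/222=0.0045, 35/222=0.1577, 8/222=0.0360, 132/222=0.5946, 25/222=0.1126
Σp_IVᵢ² = 0.3962² + 0.0660² + 0.0094² + 0.0094² + 0.2830² + 0.2358² = 0.156974 + 0.004356 + 0.000088 + 0.000088 + 0.080089 + 0.055602 = 0.297197
B_IV = 1 / 0.297197 = 3.3648
Σp_IIᵢ² = 0.1703² + 0.2096² + 0.1659² + 0.1397² + 0.1747² + 0.1397² = 0.029002 + 0.043932 + 0.027523 + 0.019516 + 0.030520 + 0.019516 = 0.170009
B_II = 1 / 0.170009 = 5.8820
Σp_Iᵢ² = 0.0946² + 0.0045² + 0.1577² + 0.0360² + 0.5946² + 0.1126² = 0.008949 + 0.000020 + 0.024869 + 0.001296 + 0.353549 + 0.012679 = 0.401362
B_I = 1 / 0.401362 = 2.4915
Ranking by B (broadest → narrowest): morphospecies II (5.88) > morphospecies IV (3.36) > morphospecies I (2.49)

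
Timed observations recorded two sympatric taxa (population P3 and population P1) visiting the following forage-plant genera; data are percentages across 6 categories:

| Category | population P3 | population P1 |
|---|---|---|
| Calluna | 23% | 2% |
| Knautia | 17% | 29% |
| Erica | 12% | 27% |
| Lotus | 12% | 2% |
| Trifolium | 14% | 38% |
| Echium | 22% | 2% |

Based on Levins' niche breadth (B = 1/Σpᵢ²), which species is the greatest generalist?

Convert percentages to proportions (divide by 100).
Σp_P3ᵢ² = 0.23² + 0.17² + 0.12² + 0.12² + 0.14² + 0.22² = 0.0529 + 0.0289 + 0.0144 + 0.0144 + 0.0196 + 0.0484 = 0.1786
B_P3 = 1 / 0.1786 = 5.5991
Σp_P1ᵢ² = 0.02² + 0.29² + 0.27² + 0.02² + 0.38² + 0.02² = 0.0004 + 0.0841 + 0.0729 + 0.0004 + 0.1444 + 0.0004 = 0.3026
B_P1 = 1 / 0.3026 = 3.3047
Highest B → broadest niche (most generalist): population P3 (B = 5.60).

population P3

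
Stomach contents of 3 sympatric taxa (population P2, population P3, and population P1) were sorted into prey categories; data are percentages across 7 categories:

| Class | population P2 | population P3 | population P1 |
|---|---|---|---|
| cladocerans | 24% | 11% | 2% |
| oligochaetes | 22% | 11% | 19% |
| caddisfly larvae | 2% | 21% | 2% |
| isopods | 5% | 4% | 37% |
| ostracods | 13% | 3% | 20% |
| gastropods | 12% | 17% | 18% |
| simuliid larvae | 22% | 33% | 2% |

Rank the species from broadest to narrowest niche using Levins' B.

Convert percentages to proportions (divide by 100).
Σp_P2ᵢ² = 0.24² + 0.22² + 0.02² + 0.05² + 0.13² + 0.12² + 0.22² = 0.0576 + 0.0484 + 0.0004 + 0.0025 + 0.0169 + 0.0144 + 0.0484 = 0.1886
B_P2 = 1 / 0.1886 = 5.3022
Σp_P3ᵢ² = 0.11² + 0.11² + 0.21² + 0.04² + 0.03² + 0.17² + 0.33² = 0.0121 + 0.0121 + 0.0441 + 0.0016 + 0.0009 + 0.0289 + 0.1089 = 0.2086
B_P3 = 1 / 0.2086 = 4.7939
Σp_P1ᵢ² = 0.02² + 0.19² + 0.02² + 0.37² + 0.20² + 0.18² + 0.02² = 0.0004 + 0.0361 + 0.0004 + 0.1369 + 0.0400 + 0.0324 + 0.0004 = 0.2466
B_P1 = 1 / 0.2466 = 4.0552
Ranking by B (broadest → narrowest): population P2 (5.30) > population P3 (4.79) > population P1 (4.06)

population P2 > population P3 > population P1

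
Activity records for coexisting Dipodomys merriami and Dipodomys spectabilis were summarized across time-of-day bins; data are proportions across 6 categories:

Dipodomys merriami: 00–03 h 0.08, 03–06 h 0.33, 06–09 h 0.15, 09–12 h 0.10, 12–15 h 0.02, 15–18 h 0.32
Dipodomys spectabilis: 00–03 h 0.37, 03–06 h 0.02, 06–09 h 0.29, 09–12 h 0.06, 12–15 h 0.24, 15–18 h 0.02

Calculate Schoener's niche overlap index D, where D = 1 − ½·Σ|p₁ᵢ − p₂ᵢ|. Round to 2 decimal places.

0.35

Σ|p₁ᵢ − p₂ᵢ| = 0.29 + 0.31 + 0.14 + 0.04 + 0.22 + 0.30 = 1.30
D = 1 − ½ × 1.30 = 1 − 0.650 = 0.3500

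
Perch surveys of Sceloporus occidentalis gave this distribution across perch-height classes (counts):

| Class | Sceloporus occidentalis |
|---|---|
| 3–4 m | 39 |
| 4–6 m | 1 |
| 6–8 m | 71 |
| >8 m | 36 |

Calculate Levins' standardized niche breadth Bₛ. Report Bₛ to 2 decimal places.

0.58

Proportions for Sceloporus occidentalis (n=147): 39/147=0.2653, 1/147=0.0068, 71/147=0.4830, 36/147=0.2449
Σpᵢ² = 0.2653² + 0.0068² + 0.4830² + 0.2449² = 0.070384 + 0.000046 + 0.233289 + 0.059976 = 0.363695
B = 1 / 0.363695 = 2.7496
Bₛ = (B − 1)/(n − 1) = (2.7496 − 1)/(4 − 1) = 1.7496/3 = 0.5832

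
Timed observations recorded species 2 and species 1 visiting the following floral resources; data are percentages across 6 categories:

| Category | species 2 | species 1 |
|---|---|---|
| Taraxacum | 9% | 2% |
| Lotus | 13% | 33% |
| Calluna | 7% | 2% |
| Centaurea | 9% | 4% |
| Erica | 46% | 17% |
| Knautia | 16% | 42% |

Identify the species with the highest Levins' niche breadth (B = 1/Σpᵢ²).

Convert percentages to proportions (divide by 100).
Σp_2ᵢ² = 0.09² + 0.13² + 0.07² + 0.09² + 0.46² + 0.16² = 0.0081 + 0.0169 + 0.0049 + 0.0081 + 0.2116 + 0.0256 = 0.2752
B_2 = 1 / 0.2752 = 3.6337
Σp_1ᵢ² = 0.02² + 0.33² + 0.02² + 0.04² + 0.17² + 0.42² = 0.0004 + 0.1089 + 0.0004 + 0.0016 + 0.0289 + 0.1764 = 0.3166
B_1 = 1 / 0.3166 = 3.1586
Highest B → broadest niche (most generalist): species 2 (B = 3.63).

species 2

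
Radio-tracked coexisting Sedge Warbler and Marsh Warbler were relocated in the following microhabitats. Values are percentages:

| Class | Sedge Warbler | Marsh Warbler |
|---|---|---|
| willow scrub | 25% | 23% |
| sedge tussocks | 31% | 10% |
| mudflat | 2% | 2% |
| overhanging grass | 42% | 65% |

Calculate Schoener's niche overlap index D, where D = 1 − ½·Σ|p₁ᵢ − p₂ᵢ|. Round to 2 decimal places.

Convert percentages to proportions (divide by 100).
Σ|p₁ᵢ − p₂ᵢ| = 0.02 + 0.21 + 0.00 + 0.23 = 0.46
D = 1 − ½ × 0.46 = 1 − 0.230 = 0.7700

0.77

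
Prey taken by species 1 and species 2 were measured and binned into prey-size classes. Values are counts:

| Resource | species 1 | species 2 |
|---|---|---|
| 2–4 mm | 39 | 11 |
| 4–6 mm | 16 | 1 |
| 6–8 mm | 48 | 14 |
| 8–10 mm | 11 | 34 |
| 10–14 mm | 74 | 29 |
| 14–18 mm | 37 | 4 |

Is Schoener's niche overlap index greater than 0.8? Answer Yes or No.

No

Proportions for species 1 (n=225): 39/225=0.1733, 16/225=0.0711, 48/225=0.2133, 11/225=0.0489, 74/225=0.3289, 37/225=0.1644
Proportions for species 2 (n=93): 11/93=0.1183, 1/93=0.0108, 14/93=0.1505, 34/93=0.3656, 29/93=0.3118, 4/93=0.0430
Σ|p₁ᵢ − p₂ᵢ| = 0.0550 + 0.0603 + 0.0628 + 0.3167 + 0.0171 + 0.1214 = 0.6333
D = 1 − ½ × 0.6333 = 1 − 0.31665 = 0.68335
D = 0.68335 < 0.8 → No.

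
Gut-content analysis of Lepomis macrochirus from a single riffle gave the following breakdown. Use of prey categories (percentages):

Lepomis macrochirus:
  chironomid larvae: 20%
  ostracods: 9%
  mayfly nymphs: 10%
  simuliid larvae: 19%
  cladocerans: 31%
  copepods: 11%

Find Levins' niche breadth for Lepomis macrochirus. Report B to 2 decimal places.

Convert percentages to proportions (divide by 100).
Σpᵢ² = 0.20² + 0.09² + 0.10² + 0.19² + 0.31² + 0.11² = 0.0400 + 0.0081 + 0.0100 + 0.0361 + 0.0961 + 0.0121 = 0.2024
B = 1 / 0.2024 = 4.9407

4.94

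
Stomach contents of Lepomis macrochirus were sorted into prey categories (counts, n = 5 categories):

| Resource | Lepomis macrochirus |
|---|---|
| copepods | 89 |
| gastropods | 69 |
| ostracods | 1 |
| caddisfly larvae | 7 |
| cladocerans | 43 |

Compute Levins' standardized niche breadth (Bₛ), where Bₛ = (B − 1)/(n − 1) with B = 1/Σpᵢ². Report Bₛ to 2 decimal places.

0.50

Proportions for Lepomis macrochirus (n=209): 89/209=0.4258, 69/209=0.3301, 1/209=0.0048, 7/209=0.0335, 43/209=0.2057
Σpᵢ² = 0.4258² + 0.3301² + 0.0048² + 0.0335² + 0.2057² = 0.181306 + 0.108966 + 0.000023 + 0.001122 + 0.042312 = 0.333729
B = 1 / 0.333729 = 2.9964
Bₛ = (B − 1)/(n − 1) = (2.9964 − 1)/(5 − 1) = 1.9964/4 = 0.4991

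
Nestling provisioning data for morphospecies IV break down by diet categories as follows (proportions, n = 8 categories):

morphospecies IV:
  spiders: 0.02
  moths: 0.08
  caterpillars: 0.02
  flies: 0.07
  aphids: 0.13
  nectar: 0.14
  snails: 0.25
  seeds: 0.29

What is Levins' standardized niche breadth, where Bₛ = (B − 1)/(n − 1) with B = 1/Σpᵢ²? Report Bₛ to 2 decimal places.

Σpᵢ² = 0.02² + 0.08² + 0.02² + 0.07² + 0.13² + 0.14² + 0.25² + 0.29² = 0.0004 + 0.0064 + 0.0004 + 0.0049 + 0.0169 + 0.0196 + 0.0625 + 0.0841 = 0.1952
B = 1 / 0.1952 = 5.1230
Bₛ = (B − 1)/(n − 1) = (5.1230 − 1)/(8 − 1) = 4.1230/7 = 0.5890

0.59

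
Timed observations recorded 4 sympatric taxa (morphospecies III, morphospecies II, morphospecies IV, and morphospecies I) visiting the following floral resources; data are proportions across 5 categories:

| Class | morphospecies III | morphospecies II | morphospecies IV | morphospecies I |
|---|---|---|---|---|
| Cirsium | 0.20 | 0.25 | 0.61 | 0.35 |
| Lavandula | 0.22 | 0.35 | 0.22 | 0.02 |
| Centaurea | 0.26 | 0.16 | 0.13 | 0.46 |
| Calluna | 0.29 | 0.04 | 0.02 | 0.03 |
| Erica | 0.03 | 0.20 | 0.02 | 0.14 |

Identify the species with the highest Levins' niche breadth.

Σp_IIIᵢ² = 0.20² + 0.22² + 0.26² + 0.29² + 0.03² = 0.0400 + 0.0484 + 0.0676 + 0.0841 + 0.0009 = 0.2410
B_III = 1 / 0.2410 = 4.1494
Σp_IIᵢ² = 0.25² + 0.35² + 0.16² + 0.04² + 0.20² = 0.0625 + 0.1225 + 0.0256 + 0.0016 + 0.0400 = 0.2522
B_II = 1 / 0.2522 = 3.9651
Σp_IVᵢ² = 0.61² + 0.22² + 0.13² + 0.02² + 0.02² = 0.3721 + 0.0484 + 0.0169 + 0.0004 + 0.0004 = 0.4382
B_IV = 1 / 0.4382 = 2.2821
Σp_Iᵢ² = 0.35² + 0.02² + 0.46² + 0.03² + 0.14² = 0.1225 + 0.0004 + 0.2116 + 0.0009 + 0.0196 = 0.3550
B_I = 1 / 0.3550 = 2.8169
Highest B → broadest niche (most generalist): morphospecies III (B = 4.15).

morphospecies III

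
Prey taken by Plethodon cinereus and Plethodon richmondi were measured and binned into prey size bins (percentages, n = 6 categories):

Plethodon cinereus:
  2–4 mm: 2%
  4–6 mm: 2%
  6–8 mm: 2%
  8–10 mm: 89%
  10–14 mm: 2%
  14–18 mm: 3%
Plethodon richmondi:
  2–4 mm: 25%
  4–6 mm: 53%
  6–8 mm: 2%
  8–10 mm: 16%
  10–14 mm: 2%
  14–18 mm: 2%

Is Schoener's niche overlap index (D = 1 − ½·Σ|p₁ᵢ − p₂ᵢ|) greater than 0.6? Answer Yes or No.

No

Convert percentages to proportions (divide by 100).
Σ|p₁ᵢ − p₂ᵢ| = 0.23 + 0.51 + 0.00 + 0.73 + 0.00 + 0.01 = 1.48
D = 1 − ½ × 1.48 = 1 − 0.740 = 0.2600
D = 0.2600 < 0.6 → No.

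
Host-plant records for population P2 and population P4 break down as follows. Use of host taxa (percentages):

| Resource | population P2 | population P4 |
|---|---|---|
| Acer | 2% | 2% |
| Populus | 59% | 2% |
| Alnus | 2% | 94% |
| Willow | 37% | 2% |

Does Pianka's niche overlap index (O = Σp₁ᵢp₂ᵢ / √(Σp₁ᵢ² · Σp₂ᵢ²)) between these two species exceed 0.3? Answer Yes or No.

No

Convert percentages to proportions (divide by 100).
Σ p₁ᵢp₂ᵢ = 0.0004 + 0.0118 + 0.0188 + 0.0074 = 0.0384
Σp_1ᵢ² = 0.02² + 0.59² + 0.02² + 0.37² = 0.0004 + 0.3481 + 0.0004 + 0.1369 = 0.4858
Σp_2ᵢ² = 0.02² + 0.02² + 0.94² + 0.02² = 0.0004 + 0.0004 + 0.8836 + 0.0004 = 0.8848
O = 0.0384 / √(0.4858 × 0.8848) = 0.0384 / 0.65562 = 0.0586
O = 0.0586 < 0.3 → No.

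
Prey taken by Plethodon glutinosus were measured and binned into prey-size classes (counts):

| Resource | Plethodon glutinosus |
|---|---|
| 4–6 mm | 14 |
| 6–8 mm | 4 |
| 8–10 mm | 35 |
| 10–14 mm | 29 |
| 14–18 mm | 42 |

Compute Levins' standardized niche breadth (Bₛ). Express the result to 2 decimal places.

Proportions for Plethodon glutinosus (n=124): 14/124=0.1129, 4/124=0.0323, 35/124=0.2823, 29/124=0.2339, 42/124=0.3387
Σpᵢ² = 0.1129² + 0.0323² + 0.2823² + 0.2339² + 0.3387² = 0.012746 + 0.001043 + 0.079693 + 0.054709 + 0.114718 = 0.262909
B = 1 / 0.262909 = 3.8036
Bₛ = (B − 1)/(n − 1) = (3.8036 − 1)/(5 − 1) = 2.8036/4 = 0.7009

0.70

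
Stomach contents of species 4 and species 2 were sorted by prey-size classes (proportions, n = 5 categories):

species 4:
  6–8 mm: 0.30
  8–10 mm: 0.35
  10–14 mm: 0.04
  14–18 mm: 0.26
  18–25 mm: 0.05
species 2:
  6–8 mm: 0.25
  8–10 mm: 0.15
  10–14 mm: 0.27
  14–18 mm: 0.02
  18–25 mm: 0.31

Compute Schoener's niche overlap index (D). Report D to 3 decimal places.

Σ|p₁ᵢ − p₂ᵢ| = 0.05 + 0.20 + 0.23 + 0.24 + 0.26 = 0.98
D = 1 − ½ × 0.98 = 1 − 0.490 = 0.51000

0.510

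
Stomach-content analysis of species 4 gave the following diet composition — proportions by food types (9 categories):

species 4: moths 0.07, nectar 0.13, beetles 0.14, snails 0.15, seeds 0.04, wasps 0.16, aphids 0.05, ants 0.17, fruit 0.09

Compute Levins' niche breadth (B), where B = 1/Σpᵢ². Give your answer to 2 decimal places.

Σpᵢ² = 0.07² + 0.13² + 0.14² + 0.15² + 0.04² + 0.16² + 0.05² + 0.17² + 0.09² = 0.0049 + 0.0169 + 0.0196 + 0.0225 + 0.0016 + 0.0256 + 0.0025 + 0.0289 + 0.0081 = 0.1306
B = 1 / 0.1306 = 7.6570

7.66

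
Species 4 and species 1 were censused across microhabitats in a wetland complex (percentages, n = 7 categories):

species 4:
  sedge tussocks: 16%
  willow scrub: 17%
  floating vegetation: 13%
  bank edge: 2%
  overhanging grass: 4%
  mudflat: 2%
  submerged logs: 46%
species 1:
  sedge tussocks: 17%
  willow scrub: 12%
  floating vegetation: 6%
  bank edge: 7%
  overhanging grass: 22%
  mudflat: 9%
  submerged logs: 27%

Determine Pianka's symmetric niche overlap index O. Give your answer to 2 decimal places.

0.84

Convert percentages to proportions (divide by 100).
Σ p₁ᵢp₂ᵢ = 0.0272 + 0.0204 + 0.0078 + 0.0014 + 0.0088 + 0.0018 + 0.1242 = 0.1916
Σp_1ᵢ² = 0.16² + 0.17² + 0.13² + 0.02² + 0.04² + 0.02² + 0.46² = 0.0256 + 0.0289 + 0.0169 + 0.0004 + 0.0016 + 0.0004 + 0.2116 = 0.2854
Σp_2ᵢ² = 0.17² + 0.12² + 0.06² + 0.07² + 0.22² + 0.09² + 0.27² = 0.0289 + 0.0144 + 0.0036 + 0.0049 + 0.0484 + 0.0081 + 0.0729 = 0.1812
O = 0.1916 / √(0.2854 × 0.1812) = 0.1916 / 0.22741 = 0.8425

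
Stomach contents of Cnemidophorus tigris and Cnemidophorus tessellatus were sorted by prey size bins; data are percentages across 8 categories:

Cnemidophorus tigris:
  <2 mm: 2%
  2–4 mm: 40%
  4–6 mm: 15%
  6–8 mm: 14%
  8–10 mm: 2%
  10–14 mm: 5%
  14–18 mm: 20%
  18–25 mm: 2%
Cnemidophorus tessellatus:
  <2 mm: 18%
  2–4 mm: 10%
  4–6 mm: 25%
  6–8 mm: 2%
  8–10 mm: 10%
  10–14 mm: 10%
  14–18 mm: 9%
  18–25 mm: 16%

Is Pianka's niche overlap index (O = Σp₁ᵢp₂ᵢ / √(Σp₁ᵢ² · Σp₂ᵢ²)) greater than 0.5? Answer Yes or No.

Convert percentages to proportions (divide by 100).
Σ p₁ᵢp₂ᵢ = 0.0036 + 0.0400 + 0.0375 + 0.0028 + 0.0020 + 0.0050 + 0.0180 + 0.0032 = 0.1121
Σp_1ᵢ² = 0.02² + 0.40² + 0.15² + 0.14² + 0.02² + 0.05² + 0.20² + 0.02² = 0.0004 + 0.1600 + 0.0225 + 0.0196 + 0.0004 + 0.0025 + 0.0400 + 0.0004 = 0.2458
Σp_2ᵢ² = 0.18² + 0.10² + 0.25² + 0.02² + 0.10² + 0.10² + 0.09² + 0.16² = 0.0324 + 0.0100 + 0.0625 + 0.0004 + 0.0100 + 0.0100 + 0.0081 + 0.0256 = 0.1590
O = 0.1121 / √(0.2458 × 0.1590) = 0.1121 / 0.19769 = 0.5670
O = 0.5670 > 0.5 → Yes.

Yes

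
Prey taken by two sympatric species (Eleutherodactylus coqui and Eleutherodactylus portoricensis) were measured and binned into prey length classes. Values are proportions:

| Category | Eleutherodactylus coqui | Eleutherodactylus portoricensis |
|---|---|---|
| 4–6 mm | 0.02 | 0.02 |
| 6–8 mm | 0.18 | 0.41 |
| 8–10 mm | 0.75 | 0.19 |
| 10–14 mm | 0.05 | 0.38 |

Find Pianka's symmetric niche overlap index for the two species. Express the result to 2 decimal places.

0.52

Σ p₁ᵢp₂ᵢ = 0.0004 + 0.0738 + 0.1425 + 0.0190 = 0.2357
Σp_1ᵢ² = 0.02² + 0.18² + 0.75² + 0.05² = 0.0004 + 0.0324 + 0.5625 + 0.0025 = 0.5978
Σp_2ᵢ² = 0.02² + 0.41² + 0.19² + 0.38² = 0.0004 + 0.1681 + 0.0361 + 0.1444 = 0.3490
O = 0.2357 / √(0.5978 × 0.3490) = 0.2357 / 0.45676 = 0.5160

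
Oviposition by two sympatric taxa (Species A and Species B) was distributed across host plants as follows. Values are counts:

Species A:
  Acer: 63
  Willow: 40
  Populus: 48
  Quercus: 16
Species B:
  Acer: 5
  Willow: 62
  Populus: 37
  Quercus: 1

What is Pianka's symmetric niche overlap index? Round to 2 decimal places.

0.70

Proportions for Species A (n=167): 63/167=0.3772, 40/167=0.2395, 48/167=0.2874, 16/167=0.0958
Proportions for Species B (n=105): 5/105=0.0476, 62/105=0.5905, 37/105=0.3524, 1/105=0.0095
Σ p₁ᵢp₂ᵢ = 0.017955 + 0.141425 + 0.101280 + 0.000910 = 0.261570
Σp_1ᵢ² = 0.3772² + 0.2395² + 0.2874² + 0.0958² = 0.142280 + 0.057360 + 0.082599 + 0.009178 = 0.291417
Σp_2ᵢ² = 0.0476² + 0.5905² + 0.3524² + 0.0095² = 0.002266 + 0.348690 + 0.124186 + 0.000090 = 0.475232
O = 0.261570 / √(0.291417 × 0.475232) = 0.261570 / 0.3721434 = 0.7029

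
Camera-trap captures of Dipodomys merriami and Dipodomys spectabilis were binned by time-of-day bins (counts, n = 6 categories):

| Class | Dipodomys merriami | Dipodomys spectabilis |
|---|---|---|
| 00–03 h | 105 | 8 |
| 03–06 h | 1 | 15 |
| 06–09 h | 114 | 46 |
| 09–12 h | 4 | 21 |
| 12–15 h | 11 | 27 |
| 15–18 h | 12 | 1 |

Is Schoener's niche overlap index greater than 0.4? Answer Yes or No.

Yes

Proportions for Dipodomys merriami (n=247): 105/247=0.4251, 1/247=0.0040, 114/247=0.4615, 4/247=0.0162, 11/247=0.0445, 12/247=0.0486
Proportions for Dipodomys spectabilis (n=118): 8/118=0.0678, 15/118=0.1271, 46/118=0.3898, 21/118=0.1780, 27/118=0.2288, 1/118=0.0085
Σ|p₁ᵢ − p₂ᵢ| = 0.3573 + 0.1231 + 0.0717 + 0.1618 + 0.1843 + 0.0401 = 0.9383
D = 1 − ½ × 0.9383 = 1 − 0.46915 = 0.53085
D = 0.53085 > 0.4 → Yes.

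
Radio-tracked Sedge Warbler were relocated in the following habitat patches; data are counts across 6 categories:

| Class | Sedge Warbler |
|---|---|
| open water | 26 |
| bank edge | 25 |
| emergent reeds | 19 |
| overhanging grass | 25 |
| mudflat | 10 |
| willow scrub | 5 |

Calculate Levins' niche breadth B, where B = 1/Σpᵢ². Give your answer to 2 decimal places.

5.02

Proportions for Sedge Warbler (n=110): 26/110=0.2364, 25/110=0.2273, 19/110=0.1727, 25/110=0.2273, 10/110=0.0909, 5/110=0.0455
Σpᵢ² = 0.2364² + 0.2273² + 0.1727² + 0.2273² + 0.0909² + 0.0455² = 0.055885 + 0.051665 + 0.029825 + 0.051665 + 0.008263 + 0.002070 = 0.199373
B = 1 / 0.199373 = 5.0157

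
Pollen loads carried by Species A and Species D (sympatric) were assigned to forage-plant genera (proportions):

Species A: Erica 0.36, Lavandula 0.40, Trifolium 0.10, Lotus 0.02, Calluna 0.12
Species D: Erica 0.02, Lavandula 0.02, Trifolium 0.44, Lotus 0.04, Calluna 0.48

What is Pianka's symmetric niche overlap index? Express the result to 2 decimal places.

0.32

Σ p₁ᵢp₂ᵢ = 0.0072 + 0.0080 + 0.0440 + 0.0008 + 0.0576 = 0.1176
Σp_1ᵢ² = 0.36² + 0.40² + 0.10² + 0.02² + 0.12² = 0.1296 + 0.1600 + 0.0100 + 0.0004 + 0.0144 = 0.3144
Σp_2ᵢ² = 0.02² + 0.02² + 0.44² + 0.04² + 0.48² = 0.0004 + 0.0004 + 0.1936 + 0.0016 + 0.2304 = 0.4264
O = 0.1176 / √(0.3144 × 0.4264) = 0.1176 / 0.36614 = 0.3212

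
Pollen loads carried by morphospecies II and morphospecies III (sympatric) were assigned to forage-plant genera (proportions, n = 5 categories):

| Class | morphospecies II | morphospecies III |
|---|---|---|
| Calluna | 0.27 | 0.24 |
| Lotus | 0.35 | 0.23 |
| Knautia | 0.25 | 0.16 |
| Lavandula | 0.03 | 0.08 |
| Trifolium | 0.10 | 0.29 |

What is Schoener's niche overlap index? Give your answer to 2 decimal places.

Σ|p₁ᵢ − p₂ᵢ| = 0.03 + 0.12 + 0.09 + 0.05 + 0.19 = 0.48
D = 1 − ½ × 0.48 = 1 − 0.240 = 0.7600

0.76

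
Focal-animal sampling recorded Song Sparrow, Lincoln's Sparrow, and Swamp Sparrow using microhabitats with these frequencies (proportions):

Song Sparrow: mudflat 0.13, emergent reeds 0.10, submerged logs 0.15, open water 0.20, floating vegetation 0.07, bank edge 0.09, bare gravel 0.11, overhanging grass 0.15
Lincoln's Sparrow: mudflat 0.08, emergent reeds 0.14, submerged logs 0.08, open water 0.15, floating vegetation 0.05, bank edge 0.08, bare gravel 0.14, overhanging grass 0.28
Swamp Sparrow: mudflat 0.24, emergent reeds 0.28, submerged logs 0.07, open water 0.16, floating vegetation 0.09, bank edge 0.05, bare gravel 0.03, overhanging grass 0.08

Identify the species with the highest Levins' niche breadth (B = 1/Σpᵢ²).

Σp_Songᵢ² = 0.13² + 0.10² + 0.15² + 0.20² + 0.07² + 0.09² + 0.11² + 0.15² = 0.0169 + 0.0100 + 0.0225 + 0.0400 + 0.0049 + 0.0081 + 0.0121 + 0.0225 = 0.1370
B_Song = 1 / 0.1370 = 7.2993
Σp_Lincᵢ² = 0.08² + 0.14² + 0.08² + 0.15² + 0.05² + 0.08² + 0.14² + 0.28² = 0.0064 + 0.0196 + 0.0064 + 0.0225 + 0.0025 + 0.0064 + 0.0196 + 0.0784 = 0.1618
B_Linc = 1 / 0.1618 = 6.1805
Σp_Swamᵢ² = 0.24² + 0.28² + 0.07² + 0.16² + 0.09² + 0.05² + 0.03² + 0.08² = 0.0576 + 0.0784 + 0.0049 + 0.0256 + 0.0081 + 0.0025 + 0.0009 + 0.0064 = 0.1844
B_Swam = 1 / 0.1844 = 5.4230
Highest B → broadest niche (most generalist): Song Sparrow (B = 7.30).

Song Sparrow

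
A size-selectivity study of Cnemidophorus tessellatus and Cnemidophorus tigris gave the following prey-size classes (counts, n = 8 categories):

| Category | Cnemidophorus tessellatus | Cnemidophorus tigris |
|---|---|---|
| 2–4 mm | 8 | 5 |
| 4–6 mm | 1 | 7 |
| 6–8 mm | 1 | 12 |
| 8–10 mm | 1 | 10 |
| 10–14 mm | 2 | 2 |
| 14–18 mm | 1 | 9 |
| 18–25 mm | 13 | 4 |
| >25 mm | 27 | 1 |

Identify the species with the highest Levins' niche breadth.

Proportions for Cnemidophorus tessellatus (n=54): 8/54=0.1481, 1/54=0.0185, 1/54=0.0185, 1/54=0.0185, 2/54=0.0370, 1/54=0.0185, 13/54=0.2407, 27/54=0.5000
Proportions for Cnemidophorus tigris (n=50): 5/50=0.1000, 7/50=0.1400, 12/50=0.2400, 10/50=0.2000, 2/50=0.0400, 9/50=0.1800, 4/50=0.0800, 1/50=0.0200
Σp_tessᵢ² = 0.1481² + 0.0185² + 0.0185² + 0.0185² + 0.0370² + 0.0185² + 0.2407² + 0.5000² = 0.021934 + 0.000342 + 0.000342 + 0.000342 + 0.001369 + 0.000342 + 0.057936 + 0.250000 = 0.332607
B_tess = 1 / 0.332607 = 3.0066
Σp_tigrᵢ² = 0.1000² + 0.1400² + 0.2400² + 0.2000² + 0.0400² + 0.1800² + 0.0800² + 0.0200² = 0.010000 + 0.019600 + 0.057600 + 0.040000 + 0.001600 + 0.032400 + 0.006400 + 0.000400 = 0.168000
B_tigr = 1 / 0.168000 = 5.9524
Highest B → broadest niche (most generalist): Cnemidophorus tigris (B = 5.95).

Cnemidophorus tigris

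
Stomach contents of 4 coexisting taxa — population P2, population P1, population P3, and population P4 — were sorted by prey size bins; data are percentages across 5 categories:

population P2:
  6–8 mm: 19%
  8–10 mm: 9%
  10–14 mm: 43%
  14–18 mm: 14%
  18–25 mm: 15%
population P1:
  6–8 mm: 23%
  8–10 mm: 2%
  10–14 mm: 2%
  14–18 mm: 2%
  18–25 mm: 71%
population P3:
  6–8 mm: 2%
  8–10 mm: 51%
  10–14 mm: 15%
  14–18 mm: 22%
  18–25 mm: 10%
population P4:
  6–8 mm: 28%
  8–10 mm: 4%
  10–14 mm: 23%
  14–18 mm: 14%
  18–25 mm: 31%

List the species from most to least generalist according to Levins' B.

population P4 > population P2 > population P3 > population P1

Convert percentages to proportions (divide by 100).
Σp_P2ᵢ² = 0.19² + 0.09² + 0.43² + 0.14² + 0.15² = 0.0361 + 0.0081 + 0.1849 + 0.0196 + 0.0225 = 0.2712
B_P2 = 1 / 0.2712 = 3.6873
Σp_P1ᵢ² = 0.23² + 0.02² + 0.02² + 0.02² + 0.71² = 0.0529 + 0.0004 + 0.0004 + 0.0004 + 0.5041 = 0.5582
B_P1 = 1 / 0.5582 = 1.7915
Σp_P3ᵢ² = 0.02² + 0.51² + 0.15² + 0.22² + 0.10² = 0.0004 + 0.2601 + 0.0225 + 0.0484 + 0.0100 = 0.3414
B_P3 = 1 / 0.3414 = 2.9291
Σp_P4ᵢ² = 0.28² + 0.04² + 0.23² + 0.14² + 0.31² = 0.0784 + 0.0016 + 0.0529 + 0.0196 + 0.0961 = 0.2486
B_P4 = 1 / 0.2486 = 4.0225
Ranking by B (broadest → narrowest): population P4 (4.02) > population P2 (3.69) > population P3 (2.93) > population P1 (1.79)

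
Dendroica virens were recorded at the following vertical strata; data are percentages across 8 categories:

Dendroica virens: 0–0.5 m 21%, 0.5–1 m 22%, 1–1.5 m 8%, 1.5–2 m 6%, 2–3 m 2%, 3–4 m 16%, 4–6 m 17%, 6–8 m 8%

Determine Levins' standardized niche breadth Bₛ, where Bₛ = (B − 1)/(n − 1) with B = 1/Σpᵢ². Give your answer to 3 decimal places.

Convert percentages to proportions (divide by 100).
Σpᵢ² = 0.21² + 0.22² + 0.08² + 0.06² + 0.02² + 0.16² + 0.17² + 0.08² = 0.0441 + 0.0484 + 0.0064 + 0.0036 + 0.0004 + 0.0256 + 0.0289 + 0.0064 = 0.1638
B = 1 / 0.1638 = 6.10501
Bₛ = (B − 1)/(n − 1) = (6.10501 − 1)/(8 − 1) = 5.10501/7 = 0.72929

0.729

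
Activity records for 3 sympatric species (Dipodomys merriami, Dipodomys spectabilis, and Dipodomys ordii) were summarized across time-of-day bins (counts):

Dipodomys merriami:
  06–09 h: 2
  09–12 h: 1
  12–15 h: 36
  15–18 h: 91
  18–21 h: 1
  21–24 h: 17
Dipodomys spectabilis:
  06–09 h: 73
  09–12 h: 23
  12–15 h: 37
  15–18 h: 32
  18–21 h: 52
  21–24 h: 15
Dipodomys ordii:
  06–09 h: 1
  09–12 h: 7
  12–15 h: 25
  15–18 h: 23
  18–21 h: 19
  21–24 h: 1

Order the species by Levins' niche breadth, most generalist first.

Proportions for Dipodomys merriami (n=148): 2/148=0.0135, 1/148=0.0068, 36/148=0.2432, 91/148=0.6149, 1/148=0.0068, 17/148=0.1149
Proportions for Dipodomys spectabilis (n=232): 73/232=0.3147, 23/232=0.0991, 37/232=0.1595, 32/232=0.1379, 52/232=0.2241, 15/232=0.0647
Proportions for Dipodomys ordii (n=76): 1/76=0.0132, 7/76=0.0921, 25/76=0.3289, 23/76=0.3026, 19/76=0.2500, 1/76=0.0132
Σp_merrᵢ² = 0.0135² + 0.0068² + 0.2432² + 0.6149² + 0.0068² + 0.1149² = 0.000182 + 0.000046 + 0.059146 + 0.378102 + 0.000046 + 0.013202 = 0.450724
B_merr = 1 / 0.450724 = 2.2187
Σp_specᵢ² = 0.3147² + 0.0991² + 0.1595² + 0.1379² + 0.2241² + 0.0647² = 0.099036 + 0.009821 + 0.025440 + 0.019016 + 0.050221 + 0.004186 = 0.207720
B_spec = 1 / 0.207720 = 4.8142
Σp_ordiᵢ² = 0.0132² + 0.0921² + 0.3289² + 0.3026² + 0.2500² + 0.0132² = 0.000174 + 0.008482 + 0.108175 + 0.091567 + 0.062500 + 0.000174 = 0.271072
B_ordi = 1 / 0.271072 = 3.6891
Ranking by B (broadest → narrowest): Dipodomys spectabilis (4.81) > Dipodomys ordii (3.69) > Dipodomys merriami (2.22)

Dipodomys spectabilis > Dipodomys ordii > Dipodomys merriami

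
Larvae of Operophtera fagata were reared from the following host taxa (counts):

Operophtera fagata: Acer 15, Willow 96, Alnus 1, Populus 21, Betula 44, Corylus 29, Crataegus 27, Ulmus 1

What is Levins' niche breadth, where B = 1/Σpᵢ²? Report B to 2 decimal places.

4.09

Proportions for Operophtera fagata (n=234): 15/234=0.0641, 96/234=0.4103, 1/234=0.0043, 21/234=0.0897, 44/234=0.1880, 29/234=0.1239, 27/234=0.1154, 1/234=0.0043
Σpᵢ² = 0.0641² + 0.4103² + 0.0043² + 0.0897² + 0.1880² + 0.1239² + 0.1154² + 0.0043² = 0.004109 + 0.168346 + 0.000018 + 0.008046 + 0.035344 + 0.015351 + 0.013317 + 0.000018 = 0.244549
B = 1 / 0.244549 = 4.0892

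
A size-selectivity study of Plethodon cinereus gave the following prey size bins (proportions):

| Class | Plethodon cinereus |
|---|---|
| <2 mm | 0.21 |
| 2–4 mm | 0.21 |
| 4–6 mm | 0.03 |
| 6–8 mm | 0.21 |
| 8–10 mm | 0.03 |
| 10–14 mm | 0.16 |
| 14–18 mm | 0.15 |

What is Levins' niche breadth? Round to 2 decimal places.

5.49

Σpᵢ² = 0.21² + 0.21² + 0.03² + 0.21² + 0.03² + 0.16² + 0.15² = 0.0441 + 0.0441 + 0.0009 + 0.0441 + 0.0009 + 0.0256 + 0.0225 = 0.1822
B = 1 / 0.1822 = 5.4885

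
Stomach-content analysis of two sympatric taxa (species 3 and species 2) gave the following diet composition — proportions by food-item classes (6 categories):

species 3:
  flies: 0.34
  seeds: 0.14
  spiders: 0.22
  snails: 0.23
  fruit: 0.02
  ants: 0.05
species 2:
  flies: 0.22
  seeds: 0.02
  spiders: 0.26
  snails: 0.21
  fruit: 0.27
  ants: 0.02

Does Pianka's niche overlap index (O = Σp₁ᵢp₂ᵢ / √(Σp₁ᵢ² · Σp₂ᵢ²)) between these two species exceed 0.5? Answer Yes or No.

Σ p₁ᵢp₂ᵢ = 0.0748 + 0.0028 + 0.0572 + 0.0483 + 0.0054 + 0.0010 = 0.1895
Σp_1ᵢ² = 0.34² + 0.14² + 0.22² + 0.23² + 0.02² + 0.05² = 0.1156 + 0.0196 + 0.0484 + 0.0529 + 0.0004 + 0.0025 = 0.2394
Σp_2ᵢ² = 0.22² + 0.02² + 0.26² + 0.21² + 0.27² + 0.02² = 0.0484 + 0.0004 + 0.0676 + 0.0441 + 0.0729 + 0.0004 = 0.2338
O = 0.1895 / √(0.2394 × 0.2338) = 0.1895 / 0.23658 = 0.8010
O = 0.8010 > 0.5 → Yes.

Yes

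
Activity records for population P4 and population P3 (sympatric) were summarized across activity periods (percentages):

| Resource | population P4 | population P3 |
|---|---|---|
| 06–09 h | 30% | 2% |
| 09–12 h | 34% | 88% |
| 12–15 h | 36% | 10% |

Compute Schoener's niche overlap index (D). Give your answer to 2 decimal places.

0.46

Convert percentages to proportions (divide by 100).
Σ|p₁ᵢ − p₂ᵢ| = 0.28 + 0.54 + 0.26 = 1.08
D = 1 − ½ × 1.08 = 1 − 0.540 = 0.4600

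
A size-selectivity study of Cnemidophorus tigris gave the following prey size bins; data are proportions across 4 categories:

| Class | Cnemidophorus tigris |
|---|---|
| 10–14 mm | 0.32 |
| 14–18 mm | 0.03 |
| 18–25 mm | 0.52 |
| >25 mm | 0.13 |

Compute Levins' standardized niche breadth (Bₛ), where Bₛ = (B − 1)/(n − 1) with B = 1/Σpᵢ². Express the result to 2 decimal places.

0.52

Σpᵢ² = 0.32² + 0.03² + 0.52² + 0.13² = 0.1024 + 0.0009 + 0.2704 + 0.0169 = 0.3906
B = 1 / 0.3906 = 2.5602
Bₛ = (B − 1)/(n − 1) = (2.5602 − 1)/(4 − 1) = 1.5602/3 = 0.5201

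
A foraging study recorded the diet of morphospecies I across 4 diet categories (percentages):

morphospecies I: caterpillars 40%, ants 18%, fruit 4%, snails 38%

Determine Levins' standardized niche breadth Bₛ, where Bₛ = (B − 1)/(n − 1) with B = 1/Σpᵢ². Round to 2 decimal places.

Convert percentages to proportions (divide by 100).
Σpᵢ² = 0.40² + 0.18² + 0.04² + 0.38² = 0.1600 + 0.0324 + 0.0016 + 0.1444 = 0.3384
B = 1 / 0.3384 = 2.9551
Bₛ = (B − 1)/(n − 1) = (2.9551 − 1)/(4 − 1) = 1.9551/3 = 0.6517

0.65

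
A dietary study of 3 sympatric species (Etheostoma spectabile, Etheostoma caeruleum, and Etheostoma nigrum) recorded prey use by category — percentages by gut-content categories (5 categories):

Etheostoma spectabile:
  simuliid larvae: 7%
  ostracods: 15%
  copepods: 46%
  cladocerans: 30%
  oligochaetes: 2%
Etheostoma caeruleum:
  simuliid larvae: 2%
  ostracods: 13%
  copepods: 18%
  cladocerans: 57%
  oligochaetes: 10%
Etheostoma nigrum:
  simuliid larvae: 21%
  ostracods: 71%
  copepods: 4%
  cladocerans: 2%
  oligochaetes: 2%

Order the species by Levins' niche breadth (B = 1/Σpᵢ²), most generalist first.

Etheostoma spectabile > Etheostoma caeruleum > Etheostoma nigrum

Convert percentages to proportions (divide by 100).
Σp_specᵢ² = 0.07² + 0.15² + 0.46² + 0.30² + 0.02² = 0.0049 + 0.0225 + 0.2116 + 0.0900 + 0.0004 = 0.3294
B_spec = 1 / 0.3294 = 3.0358
Σp_caerᵢ² = 0.02² + 0.13² + 0.18² + 0.57² + 0.10² = 0.0004 + 0.0169 + 0.0324 + 0.3249 + 0.0100 = 0.3846
B_caer = 1 / 0.3846 = 2.6001
Σp_nigrᵢ² = 0.21² + 0.71² + 0.04² + 0.02² + 0.02² = 0.0441 + 0.5041 + 0.0016 + 0.0004 + 0.0004 = 0.5506
B_nigr = 1 / 0.5506 = 1.8162
Ranking by B (broadest → narrowest): Etheostoma spectabile (3.04) > Etheostoma caeruleum (2.60) > Etheostoma nigrum (1.82)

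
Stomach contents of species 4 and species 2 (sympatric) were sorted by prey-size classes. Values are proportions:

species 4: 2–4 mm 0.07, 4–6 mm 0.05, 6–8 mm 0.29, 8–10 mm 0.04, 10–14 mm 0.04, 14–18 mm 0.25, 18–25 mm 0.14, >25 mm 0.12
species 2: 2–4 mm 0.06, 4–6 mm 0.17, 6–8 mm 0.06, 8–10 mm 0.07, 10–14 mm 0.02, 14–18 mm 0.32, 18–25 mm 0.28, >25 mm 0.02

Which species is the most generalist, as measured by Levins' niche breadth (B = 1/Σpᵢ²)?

species 4

Σp_4ᵢ² = 0.07² + 0.05² + 0.29² + 0.04² + 0.04² + 0.25² + 0.14² + 0.12² = 0.0049 + 0.0025 + 0.0841 + 0.0016 + 0.0016 + 0.0625 + 0.0196 + 0.0144 = 0.1912
B_4 = 1 / 0.1912 = 5.2301
Σp_2ᵢ² = 0.06² + 0.17² + 0.06² + 0.07² + 0.02² + 0.32² + 0.28² + 0.02² = 0.0036 + 0.0289 + 0.0036 + 0.0049 + 0.0004 + 0.1024 + 0.0784 + 0.0004 = 0.2226
B_2 = 1 / 0.2226 = 4.4924
Highest B → broadest niche (most generalist): species 4 (B = 5.23).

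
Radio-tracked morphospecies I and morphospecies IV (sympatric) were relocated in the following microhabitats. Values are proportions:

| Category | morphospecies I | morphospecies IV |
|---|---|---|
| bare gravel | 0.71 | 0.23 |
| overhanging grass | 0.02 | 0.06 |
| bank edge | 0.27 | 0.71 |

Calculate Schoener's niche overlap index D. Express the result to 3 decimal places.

Σ|p₁ᵢ − p₂ᵢ| = 0.48 + 0.04 + 0.44 = 0.96
D = 1 − ½ × 0.96 = 1 − 0.480 = 0.52000

0.520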